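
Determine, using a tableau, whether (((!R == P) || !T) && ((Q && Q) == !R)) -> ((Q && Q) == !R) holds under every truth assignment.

Assume the negation and expand:
Initial set: {!((((!R == P) || !T) && ((Q && Q) == !R)) -> ((Q && Q) == !R))}.
!((((!R == P) || !T) && ((Q && Q) == !R)) -> ((Q && Q) == !R)): α-rule — add (((!R == P) || !T) && ((Q && Q) == !R)), !((Q && Q) == !R).
(((!R == P) || !T) && ((Q && Q) == !R)): α-rule — add ((!R == P) || !T), ((Q && Q) == !R).
!((Q && Q) == !R): β-rule — branch into (Q && Q), !!R  //  !(Q && Q), !R.
  branch 1 (add (Q && Q), !!R):
    (Q && Q): α-rule — add Q, Q.
    ((!R == P) || !T): β-rule — branch into (!R == P)  //  !T.
      branch 1.1 (add (!R == P)):
        ((Q && Q) == !R): β-rule — branch into (Q && Q), !R  //  !(Q && Q), !!R.
          branch 1.1.1 (add (Q && Q), !R):
            × closes — contains both R and !R.
          branch 1.1.2 (add !(Q && Q), !!R):
            (!R == P): β-rule — branch into !R, P  //  !!R, !P.
              branch 1.1.2.1 (add !R, P):
                × closes — contains both R and !R.
              branch 1.1.2.2 (add !!R, !P):
                !(Q && Q): β-rule — branch into !Q  //  !Q.
                  branch 1.1.2.2.1 (add !Q):
                    × closes — contains both Q and !Q.
                  branch 1.1.2.2.2 (add !Q):
                    × closes — contains both Q and !Q.
      branch 1.2 (add !T):
        ((Q && Q) == !R): β-rule — branch into (Q && Q), !R  //  !(Q && Q), !!R.
          branch 1.2.1 (add (Q && Q), !R):
            × closes — contains both R and !R.
          branch 1.2.2 (add !(Q && Q), !!R):
            !(Q && Q): β-rule — branch into !Q  //  !Q.
              branch 1.2.2.1 (add !Q):
                × closes — contains both Q and !Q.
              branch 1.2.2.2 (add !Q):
                × closes — contains both Q and !Q.
  branch 2 (add !(Q && Q), !R):
    ((!R == P) || !T): β-rule — branch into (!R == P)  //  !T.
      branch 2.1 (add (!R == P)):
        ((Q && Q) == !R): β-rule — branch into (Q && Q), !R  //  !(Q && Q), !!R.
          branch 2.1.1 (add (Q && Q), !R):
            (Q && Q): α-rule — add Q, Q.
            !(Q && Q): β-rule — branch into !Q  //  !Q.
              branch 2.1.1.1 (add !Q):
                × closes — contains both Q and !Q.
              branch 2.1.1.2 (add !Q):
                × closes — contains both Q and !Q.
          branch 2.1.2 (add !(Q && Q), !!R):
            × closes — contains both R and !R.
      branch 2.2 (add !T):
        ((Q && Q) == !R): β-rule — branch into (Q && Q), !R  //  !(Q && Q), !!R.
          branch 2.2.1 (add (Q && Q), !R):
            (Q && Q): α-rule — add Q, Q.
            !(Q && Q): β-rule — branch into !Q  //  !Q.
              branch 2.2.1.1 (add !Q):
                × closes — contains both Q and !Q.
              branch 2.2.1.2 (add !Q):
                × closes — contains both Q and !Q.
          branch 2.2.2 (add !(Q && Q), !!R):
            × closes — contains both R and !R.
All 13 branches close.
Every branch closed, so the negation is unsatisfiable and the formula is valid.

Valid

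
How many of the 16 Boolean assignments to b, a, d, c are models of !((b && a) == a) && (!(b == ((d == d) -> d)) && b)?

0

Initial set: {(!((b && a) == a) && (!(b == ((d == d) -> d)) && b))}.
(!((b && a) == a) && (!(b == ((d == d) -> d)) && b)): α-rule — add !((b && a) == a), (!(b == ((d == d) -> d)) && b).
(!(b == ((d == d) -> d)) && b): α-rule — add !(b == ((d == d) -> d)), b.
!((b && a) == a): β-rule — branch into (b && a), !a  //  !(b && a), a.
  branch 1 (add (b && a), !a):
    (b && a): α-rule — add b, a.
    × closes — contains both a and !a.
  branch 2 (add !(b && a), a):
    !(b == ((d == d) -> d)): β-rule — branch into b, !((d == d) -> d)  //  !b, ((d == d) -> d).
      branch 2.1 (add b, !((d == d) -> d)):
        !((d == d) -> d): α-rule — add (d == d), !d.
        !(b && a): β-rule — branch into !b  //  !a.
          branch 2.1.1 (add !b):
            × closes — contains both b and !b.
          branch 2.1.2 (add !a):
            × closes — contains both a and !a.
      branch 2.2 (add !b, ((d == d) -> d)):
        × closes — contains both b and !b.
All 4 branches close.
No open branches: the formula has 0 satisfying assignments.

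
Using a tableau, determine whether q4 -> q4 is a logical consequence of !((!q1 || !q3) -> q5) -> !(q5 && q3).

Yes

Initial set: {(!((!q1 || !q3) -> q5) -> !(q5 && q3)); !(q4 -> q4)}.
!(q4 -> q4): α-rule — add q4, !q4.
× closes — contains both q4 and !q4.
All 1 branch closes.
Every branch closed, so the premises entail the conclusion.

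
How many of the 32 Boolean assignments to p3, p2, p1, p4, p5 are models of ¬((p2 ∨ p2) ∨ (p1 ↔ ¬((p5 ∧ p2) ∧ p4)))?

8

Initial set: {¬((p2 ∨ p2) ∨ (p1 ↔ ¬((p5 ∧ p2) ∧ p4)))}.
¬((p2 ∨ p2) ∨ (p1 ↔ ¬((p5 ∧ p2) ∧ p4))): α-rule — add ¬(p2 ∨ p2), ¬(p1 ↔ ¬((p5 ∧ p2) ∧ p4)).
¬(p2 ∨ p2): α-rule — add ¬p2, ¬p2.
¬(p1 ↔ ¬((p5 ∧ p2) ∧ p4)): β-rule — branch into p1, ¬¬((p5 ∧ p2) ∧ p4)  //  ¬p1, ¬((p5 ∧ p2) ∧ p4).
  branch 1 (add p1, ¬¬((p5 ∧ p2) ∧ p4)):
    ¬¬((p5 ∧ p2) ∧ p4): α-rule — add (p5 ∧ p2), p4.
    (p5 ∧ p2): α-rule — add p5, p2.
    × closes — contains both p2 and ¬p2.
  branch 2 (add ¬p1, ¬((p5 ∧ p2) ∧ p4)):
    ¬((p5 ∧ p2) ∧ p4): β-rule — branch into ¬(p5 ∧ p2)  //  ¬p4.
      branch 2.1 (add ¬(p5 ∧ p2)):
        ¬(p5 ∧ p2): β-rule — branch into ¬p5  //  ¬p2.
          branch 2.1.1 (add ¬p5):
            ○ open, literals {p1=F, p2=F, p5=F}.
          branch 2.1.2 (add ¬p2):
            ○ open, literals {p1=F, p2=F}.
      branch 2.2 (add ¬p4):
        ○ open, literals {p1=F, p2=F, p4=F}.
1 branch closed, 3 open.
Each open branch fixes some atoms; the unmentioned ones are free. Counting distinct full assignments: branch {p1=F, p2=F, p5=F} (p3, p4) contributes 4 new; branch {p1=F, p2=F} (p3, p4, p5) contributes 4 new; branch {p1=F, p2=F, p4=F} (p3, p5) contributes 0 new. Total: 8.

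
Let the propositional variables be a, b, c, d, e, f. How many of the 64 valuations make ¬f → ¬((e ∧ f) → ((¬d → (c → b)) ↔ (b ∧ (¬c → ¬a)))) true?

Initial set: {(¬f → ¬((e ∧ f) → ((¬d → (c → b)) ↔ (b ∧ (¬c → ¬a)))))}.
(¬f → ¬((e ∧ f) → ((¬d → (c → b)) ↔ (b ∧ (¬c → ¬a))))): β-rule — branch into ¬¬f  //  ¬((e ∧ f) → ((¬d → (c → b)) ↔ (b ∧ (¬c → ¬a)))).
  branch 1 (add ¬¬f):
    ○ open, literals {f=true}.
  branch 2 (add ¬((e ∧ f) → ((¬d → (c → b)) ↔ (b ∧ (¬c → ¬a))))):
    ¬((e ∧ f) → ((¬d → (c → b)) ↔ (b ∧ (¬c → ¬a)))): α-rule — add (e ∧ f), ¬((¬d → (c → b)) ↔ (b ∧ (¬c → ¬a))).
    (e ∧ f): α-rule — add e, f.
    ¬((¬d → (c → b)) ↔ (b ∧ (¬c → ¬a))): β-rule — branch into (¬d → (c → b)), ¬(b ∧ (¬c → ¬a))  //  ¬(¬d → (c → b)), (b ∧ (¬c → ¬a)).
      branch 2.1 (add (¬d → (c → b)), ¬(b ∧ (¬c → ¬a))):
        (¬d → (c → b)): β-rule — branch into ¬¬d  //  (c → b).
          branch 2.1.1 (add ¬¬d):
            ¬(b ∧ (¬c → ¬a)): β-rule — branch into ¬b  //  ¬(¬c → ¬a).
              branch 2.1.1.1 (add ¬b):
                ○ open, literals {b=false, d=true, e=true, f=true}.
              branch 2.1.1.2 (add ¬(¬c → ¬a)):
                ¬(¬c → ¬a): α-rule — add ¬c, ¬¬a.
                ○ open, literals {a=true, c=false, d=true, e=true, f=true}.
          branch 2.1.2 (add (c → b)):
            ¬(b ∧ (¬c → ¬a)): β-rule — branch into ¬b  //  ¬(¬c → ¬a).
              branch 2.1.2.1 (add ¬b):
                (c → b): β-rule — branch into ¬c  //  b.
                  branch 2.1.2.1.1 (add ¬c):
                    ○ open, literals {b=false, c=false, e=true, f=true}.
                  branch 2.1.2.1.2 (add b):
                    × closes — contains both b and ¬b.
              branch 2.1.2.2 (add ¬(¬c → ¬a)):
                ¬(¬c → ¬a): α-rule — add ¬c, ¬¬a.
                (c → b): β-rule — branch into ¬c  //  b.
                  branch 2.1.2.2.1 (add ¬c):
                    ○ open, literals {a=true, c=false, e=true, f=true}.
                  branch 2.1.2.2.2 (add b):
                    ○ open, literals {a=true, b=true, c=false, e=true, f=true}.
      branch 2.2 (add ¬(¬d → (c → b)), (b ∧ (¬c → ¬a))):
        ¬(¬d → (c → b)): α-rule — add ¬d, ¬(c → b).
        (b ∧ (¬c → ¬a)): α-rule — add b, (¬c → ¬a).
        ¬(c → b): α-rule — add c, ¬b.
        × closes — contains both b and ¬b.
2 branches closed, 6 open.
Each open branch fixes some atoms; the unmentioned ones are free. Counting distinct full assignments: branch {f=true} (a, b, c, d, e) contributes 32 new; branch {b=false, d=true, e=true, f=true} (a, c) contributes 0 new; branch {a=true, c=false, d=true, e=true, f=true} (b) contributes 0 new; branch {b=false, c=false, e=true, f=true} (a, d) contributes 0 new; branch {a=true, c=false, e=true, f=true} (b, d) contributes 0 new; branch {a=true, b=true, c=false, e=true, f=true} (d) contributes 0 new. Total: 32.

32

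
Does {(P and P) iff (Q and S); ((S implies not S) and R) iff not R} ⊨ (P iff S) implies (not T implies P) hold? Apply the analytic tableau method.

Initial set: {((P and P) iff (Q and S)); (((S implies not S) and R) iff not R); not ((P iff S) implies (not T implies P))}.
not ((P iff S) implies (not T implies P)): α-rule — add (P iff S), not (not T implies P).
not (not T implies P): α-rule — add not T, not P.
((P and P) iff (Q and S)): β-rule — branch into (P and P), (Q and S)  //  not (P and P), not (Q and S).
  branch 1 (add (P and P), (Q and S)):
    (P and P): α-rule — add P, P.
    × closes — contains both P and not P.
  branch 2 (add not (P and P), not (Q and S)):
    (((S implies not S) and R) iff not R): β-rule — branch into ((S implies not S) and R), not R  //  not ((S implies not S) and R), not not R.
      branch 2.1 (add ((S implies not S) and R), not R):
        ((S implies not S) and R): α-rule — add (S implies not S), R.
        × closes — contains both R and not R.
      branch 2.2 (add not ((S implies not S) and R), not not R):
        (P iff S): β-rule — branch into P, S  //  not P, not S.
          branch 2.2.1 (add P, S):
            × closes — contains both P and not P.
          branch 2.2.2 (add not P, not S):
            not (P and P): β-rule — branch into not P  //  not P.
              branch 2.2.2.1 (add not P):
                not (Q and S): β-rule — branch into not Q  //  not S.
                  branch 2.2.2.1.1 (add not Q):
                    not ((S implies not S) and R): β-rule — branch into not (S implies not S)  //  not R.
                      branch 2.2.2.1.1.1 (add not (S implies not S)):
                        not (S implies not S): α-rule — add S, not not S.
                        × closes — contains both S and not S.
                      branch 2.2.2.1.1.2 (add not R):
                        × closes — contains both R and not R.
                  branch 2.2.2.1.2 (add not S):
                    not ((S implies not S) and R): β-rule — branch into not (S implies not S)  //  not R.
                      branch 2.2.2.1.2.1 (add not (S implies not S)):
                        not (S implies not S): α-rule — add S, not not S.
                        × closes — contains both S and not S.
                      branch 2.2.2.1.2.2 (add not R):
                        × closes — contains both R and not R.
              branch 2.2.2.2 (add not P):
                not (Q and S): β-rule — branch into not Q  //  not S.
                  branch 2.2.2.2.1 (add not Q):
                    not ((S implies not S) and R): β-rule — branch into not (S implies not S)  //  not R.
                      branch 2.2.2.2.1.1 (add not (S implies not S)):
                        not (S implies not S): α-rule — add S, not not S.
                        × closes — contains both S and not S.
                      branch 2.2.2.2.1.2 (add not R):
                        × closes — contains both R and not R.
                  branch 2.2.2.2.2 (add not S):
                    not ((S implies not S) and R): β-rule — branch into not (S implies not S)  //  not R.
                      branch 2.2.2.2.2.1 (add not (S implies not S)):
                        not (S implies not S): α-rule — add S, not not S.
                        × closes — contains both S and not S.
                      branch 2.2.2.2.2.2 (add not R):
                        × closes — contains both R and not R.
All 11 branches close.
Every branch closed, so the premises entail the conclusion.

Yes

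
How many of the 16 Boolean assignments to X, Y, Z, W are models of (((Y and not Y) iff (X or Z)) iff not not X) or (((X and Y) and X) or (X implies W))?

Initial set: {((((Y and not Y) iff (X or Z)) iff not not X) or (((X and Y) and X) or (X implies W)))}.
((((Y and not Y) iff (X or Z)) iff not not X) or (((X and Y) and X) or (X implies W))): β-rule — branch into (((Y and not Y) iff (X or Z)) iff not not X)  //  (((X and Y) and X) or (X implies W)).
  branch 1 (add (((Y and not Y) iff (X or Z)) iff not not X)):
    (((Y and not Y) iff (X or Z)) iff not not X): β-rule — branch into ((Y and not Y) iff (X or Z)), not not X  //  not ((Y and not Y) iff (X or Z)), not not not X.
      branch 1.1 (add ((Y and not Y) iff (X or Z)), not not X):
        not not X: drop double negation, giving X.
        ((Y and not Y) iff (X or Z)): β-rule — branch into (Y and not Y), (X or Z)  //  not (Y and not Y), not (X or Z).
          branch 1.1.1 (add (Y and not Y), (X or Z)):
            (Y and not Y): α-rule — add Y, not Y.
            × closes — contains both Y and not Y.
          branch 1.1.2 (add not (Y and not Y), not (X or Z)):
            not (X or Z): α-rule — add not X, not Z.
            × closes — contains both X and not X.
      branch 1.2 (add not ((Y and not Y) iff (X or Z)), not not not X):
        not not not X: drop double negation, giving not X.
        not ((Y and not Y) iff (X or Z)): β-rule — branch into (Y and not Y), not (X or Z)  //  not (Y and not Y), (X or Z).
          branch 1.2.1 (add (Y and not Y), not (X or Z)):
            (Y and not Y): α-rule — add Y, not Y.
            × closes — contains both Y and not Y.
          branch 1.2.2 (add not (Y and not Y), (X or Z)):
            not (Y and not Y): β-rule — branch into not Y  //  not not Y.
              branch 1.2.2.1 (add not Y):
                (X or Z): β-rule — branch into X  //  Z.
                  branch 1.2.2.1.1 (add X):
                    × closes — contains both X and not X.
                  branch 1.2.2.1.2 (add Z):
                    ○ open, literals {X=0, Y=0, Z=1}.
              branch 1.2.2.2 (add not not Y):
                (X or Z): β-rule — branch into X  //  Z.
                  branch 1.2.2.2.1 (add X):
                    × closes — contains both X and not X.
                  branch 1.2.2.2.2 (add Z):
                    ○ open, literals {X=0, Y=1, Z=1}.
  branch 2 (add (((X and Y) and X) or (X implies W))):
    (((X and Y) and X) or (X implies W)): β-rule — branch into ((X and Y) and X)  //  (X implies W).
      branch 2.1 (add ((X and Y) and X)):
        ((X and Y) and X): α-rule — add (X and Y), X.
        (X and Y): α-rule — add X, Y.
        ○ open, literals {X=1, Y=1}.
      branch 2.2 (add (X implies W)):
        (X implies W): β-rule — branch into not X  //  W.
          branch 2.2.1 (add not X):
            ○ open, literals {X=0}.
          branch 2.2.2 (add W):
            ○ open, literals {W=1}.
5 branches closed, 5 open.
Each open branch fixes some atoms; the unmentioned ones are free. Counting distinct full assignments: branch {X=0, Y=0, Z=1} (W) contributes 2 new; branch {X=0, Y=1, Z=1} (W) contributes 2 new; branch {X=1, Y=1} (Z, W) contributes 4 new; branch {X=0} (Y, Z, W) contributes 4 new; branch {W=1} (X, Y, Z) contributes 2 new. Total: 14.

14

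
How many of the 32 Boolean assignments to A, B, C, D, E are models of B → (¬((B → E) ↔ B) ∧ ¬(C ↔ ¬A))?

Initial set: {T (B → (¬((B → E) ↔ B) ∧ ¬(C ↔ ¬A)))}.
T (B → (¬((B → E) ↔ B) ∧ ¬(C ↔ ¬A))): β-rule — branch into F B  //  T (¬((B → E) ↔ B) ∧ ¬(C ↔ ¬A)).
  branch 1 (add F B):
    ○ open, literals {B=false}.
  branch 2 (add T (¬((B → E) ↔ B) ∧ ¬(C ↔ ¬A))):
    T (¬((B → E) ↔ B) ∧ ¬(C ↔ ¬A)): α-rule — add T ¬((B → E) ↔ B), T ¬(C ↔ ¬A).
    T ¬((B → E) ↔ B): β-rule — branch into T (B → E), F B  //  F (B → E), T B.
      branch 2.1 (add T (B → E), F B):
        T ¬(C ↔ ¬A): β-rule — branch into T C, F ¬A  //  F C, T ¬A.
          branch 2.1.1 (add T C, F ¬A):
            T (B → E): β-rule — branch into F B  //  T E.
              branch 2.1.1.1 (add F B):
                ○ open, literals {A=true, B=false, C=true}.
              branch 2.1.1.2 (add T E):
                ○ open, literals {A=true, B=false, C=true, E=true}.
          branch 2.1.2 (add F C, T ¬A):
            T (B → E): β-rule — branch into F B  //  T E.
              branch 2.1.2.1 (add F B):
                ○ open, literals {A=false, B=false, C=false}.
              branch 2.1.2.2 (add T E):
                ○ open, literals {A=false, B=false, C=false, E=true}.
      branch 2.2 (add F (B → E), T B):
        F (B → E): α-rule — add T B, F E.
        T ¬(C ↔ ¬A): β-rule — branch into T C, F ¬A  //  F C, T ¬A.
          branch 2.2.1 (add T C, F ¬A):
            ○ open, literals {A=true, B=true, C=true, E=false}.
          branch 2.2.2 (add F C, T ¬A):
            ○ open, literals {A=false, B=true, C=false, E=false}.
0 branches closed, 7 open.
Each open branch fixes some atoms; the unmentioned ones are free. Counting distinct full assignments: branch {B=false} (A, C, D, E) contributes 16 new; branch {A=true, B=false, C=true} (D, E) contributes 0 new; branch {A=true, B=false, C=true, E=true} (D) contributes 0 new; branch {A=false, B=false, C=false} (D, E) contributes 0 new; branch {A=false, B=false, C=false, E=true} (D) contributes 0 new; branch {A=true, B=true, C=true, E=false} (D) contributes 2 new; branch {A=false, B=true, C=false, E=false} (D) contributes 2 new. Total: 20.

20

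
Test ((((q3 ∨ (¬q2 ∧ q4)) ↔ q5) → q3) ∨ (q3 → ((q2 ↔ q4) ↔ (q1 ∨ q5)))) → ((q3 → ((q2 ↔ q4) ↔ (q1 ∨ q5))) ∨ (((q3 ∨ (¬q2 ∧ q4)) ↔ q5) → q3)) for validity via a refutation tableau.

Assume the negation and expand:
Initial set: {¬(((((q3 ∨ (¬q2 ∧ q4)) ↔ q5) → q3) ∨ (q3 → ((q2 ↔ q4) ↔ (q1 ∨ q5)))) → ((q3 → ((q2 ↔ q4) ↔ (q1 ∨ q5))) ∨ (((q3 ∨ (¬q2 ∧ q4)) ↔ q5) → q3)))}.
¬(((((q3 ∨ (¬q2 ∧ q4)) ↔ q5) → q3) ∨ (q3 → ((q2 ↔ q4) ↔ (q1 ∨ q5)))) → ((q3 → ((q2 ↔ q4) ↔ (q1 ∨ q5))) ∨ (((q3 ∨ (¬q2 ∧ q4)) ↔ q5) → q3))): α-rule — add ((((q3 ∨ (¬q2 ∧ q4)) ↔ q5) → q3) ∨ (q3 → ((q2 ↔ q4) ↔ (q1 ∨ q5)))), ¬((q3 → ((q2 ↔ q4) ↔ (q1 ∨ q5))) ∨ (((q3 ∨ (¬q2 ∧ q4)) ↔ q5) → q3)).
¬((q3 → ((q2 ↔ q4) ↔ (q1 ∨ q5))) ∨ (((q3 ∨ (¬q2 ∧ q4)) ↔ q5) → q3)): α-rule — add ¬(q3 → ((q2 ↔ q4) ↔ (q1 ∨ q5))), ¬(((q3 ∨ (¬q2 ∧ q4)) ↔ q5) → q3).
¬(q3 → ((q2 ↔ q4) ↔ (q1 ∨ q5))): α-rule — add q3, ¬((q2 ↔ q4) ↔ (q1 ∨ q5)).
¬(((q3 ∨ (¬q2 ∧ q4)) ↔ q5) → q3): α-rule — add ((q3 ∨ (¬q2 ∧ q4)) ↔ q5), ¬q3.
× closes — contains both q3 and ¬q3.
All 1 branch closes.
Every branch closed, so the negation is unsatisfiable and the formula is valid.

Valid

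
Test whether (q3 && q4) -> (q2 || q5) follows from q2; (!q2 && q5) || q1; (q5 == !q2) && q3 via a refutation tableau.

Initial set: {q2; ((!q2 && q5) || q1); ((q5 == !q2) && q3); !((q3 && q4) -> (q2 || q5))}.
((q5 == !q2) && q3): α-rule — add (q5 == !q2), q3.
!((q3 && q4) -> (q2 || q5)): α-rule — add (q3 && q4), !(q2 || q5).
(q3 && q4): α-rule — add q3, q4.
!(q2 || q5): α-rule — add !q2, !q5.
× closes — contains both q2 and !q2.
All 1 branch closes.
Every branch closed, so the premises entail the conclusion.

Yes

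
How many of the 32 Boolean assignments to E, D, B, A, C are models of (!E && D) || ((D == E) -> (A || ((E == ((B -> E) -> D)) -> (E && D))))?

Initial set: {((!E && D) || ((D == E) -> (A || ((E == ((B -> E) -> D)) -> (E && D)))))}.
((!E && D) || ((D == E) -> (A || ((E == ((B -> E) -> D)) -> (E && D))))): β-rule — branch into (!E && D)  //  ((D == E) -> (A || ((E == ((B -> E) -> D)) -> (E && D)))).
  branch 1 (add (!E && D)):
    (!E && D): α-rule — add !E, D.
    ○ open, literals {D=true, E=false}.
  branch 2 (add ((D == E) -> (A || ((E == ((B -> E) -> D)) -> (E && D))))):
    ((D == E) -> (A || ((E == ((B -> E) -> D)) -> (E && D)))): β-rule — branch into !(D == E)  //  (A || ((E == ((B -> E) -> D)) -> (E && D))).
      branch 2.1 (add !(D == E)):
        !(D == E): β-rule — branch into D, !E  //  !D, E.
          branch 2.1.1 (add D, !E):
            ○ open, literals {D=true, E=false}.
          branch 2.1.2 (add !D, E):
            ○ open, literals {D=false, E=true}.
      branch 2.2 (add (A || ((E == ((B -> E) -> D)) -> (E && D)))):
        (A || ((E == ((B -> E) -> D)) -> (E && D))): β-rule — branch into A  //  ((E == ((B -> E) -> D)) -> (E && D)).
          branch 2.2.1 (add A):
            ○ open, literals {A=true}.
          branch 2.2.2 (add ((E == ((B -> E) -> D)) -> (E && D))):
            ((E == ((B -> E) -> D)) -> (E && D)): β-rule — branch into !(E == ((B -> E) -> D))  //  (E && D).
              branch 2.2.2.1 (add !(E == ((B -> E) -> D))):
                !(E == ((B -> E) -> D)): β-rule — branch into E, !((B -> E) -> D)  //  !E, ((B -> E) -> D).
                  branch 2.2.2.1.1 (add E, !((B -> E) -> D)):
                    !((B -> E) -> D): α-rule — add (B -> E), !D.
                    (B -> E): β-rule — branch into !B  //  E.
                      branch 2.2.2.1.1.1 (add !B):
                        ○ open, literals {B=false, D=false, E=true}.
                      branch 2.2.2.1.1.2 (add E):
                        ○ open, literals {D=false, E=true}.
                  branch 2.2.2.1.2 (add !E, ((B -> E) -> D)):
                    ((B -> E) -> D): β-rule — branch into !(B -> E)  //  D.
                      branch 2.2.2.1.2.1 (add !(B -> E)):
                        !(B -> E): α-rule — add B, !E.
                        ○ open, literals {B=true, E=false}.
                      branch 2.2.2.1.2.2 (add D):
                        ○ open, literals {D=true, E=false}.
              branch 2.2.2.2 (add (E && D)):
                (E && D): α-rule — add E, D.
                ○ open, literals {D=true, E=true}.
0 branches closed, 9 open.
Each open branch fixes some atoms; the unmentioned ones are free. Counting distinct full assignments: branch {D=true, E=false} (B, A, C) contributes 8 new; branch {D=true, E=false} (B, A, C) contributes 0 new; branch {D=false, E=true} (B, A, C) contributes 8 new; branch {A=true} (E, D, B, C) contributes 8 new; branch {B=false, D=false, E=true} (A, C) contributes 0 new; branch {D=false, E=true} (B, A, C) contributes 0 new; branch {B=true, E=false} (D, A, C) contributes 2 new; branch {D=true, E=false} (B, A, C) contributes 0 new; branch {D=true, E=true} (B, A, C) contributes 4 new. Total: 30.

30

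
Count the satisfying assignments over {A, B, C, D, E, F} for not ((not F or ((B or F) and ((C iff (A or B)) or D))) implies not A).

Initial set: {T not ((not F or ((B or F) and ((C iff (A or B)) or D))) implies not A)}.
T not ((not F or ((B or F) and ((C iff (A or B)) or D))) implies not A): α-rule — add T (not F or ((B or F) and ((C iff (A or B)) or D))), F not A.
T (not F or ((B or F) and ((C iff (A or B)) or D))): β-rule — branch into T not F  //  T ((B or F) and ((C iff (A or B)) or D)).
  branch 1 (add T not F):
    ○ open, literals {A=true, F=false}.
  branch 2 (add T ((B or F) and ((C iff (A or B)) or D))):
    T ((B or F) and ((C iff (A or B)) or D)): α-rule — add T (B or F), T ((C iff (A or B)) or D).
    T (B or F): β-rule — branch into T B  //  T F.
      branch 2.1 (add T B):
        T ((C iff (A or B)) or D): β-rule — branch into T (C iff (A or B))  //  T D.
          branch 2.1.1 (add T (C iff (A or B))):
            T (C iff (A or B)): β-rule — branch into T C, T (A or B)  //  F C, F (A or B).
              branch 2.1.1.1 (add T C, T (A or B)):
                T (A or B): β-rule — branch into T A  //  T B.
                  branch 2.1.1.1.1 (add T A):
                    ○ open, literals {A=true, B=true, C=true}.
                  branch 2.1.1.1.2 (add T B):
                    ○ open, literals {A=true, B=true, C=true}.
              branch 2.1.1.2 (add F C, F (A or B)):
                F (A or B): α-rule — add F A, F B.
                × closes — contains both A and not A.
          branch 2.1.2 (add T D):
            ○ open, literals {A=true, B=true, D=true}.
      branch 2.2 (add T F):
        T ((C iff (A or B)) or D): β-rule — branch into T (C iff (A or B))  //  T D.
          branch 2.2.1 (add T (C iff (A or B))):
            T (C iff (A or B)): β-rule — branch into T C, T (A or B)  //  F C, F (A or B).
              branch 2.2.1.1 (add T C, T (A or B)):
                T (A or B): β-rule — branch into T A  //  T B.
                  branch 2.2.1.1.1 (add T A):
                    ○ open, literals {A=true, C=true, F=true}.
                  branch 2.2.1.1.2 (add T B):
                    ○ open, literals {A=true, B=true, C=true, F=true}.
              branch 2.2.1.2 (add F C, F (A or B)):
                F (A or B): α-rule — add F A, F B.
                × closes — contains both A and not A.
          branch 2.2.2 (add T D):
            ○ open, literals {A=true, D=true, F=true}.
2 branches closed, 7 open.
Each open branch fixes some atoms; the unmentioned ones are free. Counting distinct full assignments: branch {A=true, F=false} (B, C, D, E) contributes 16 new; branch {A=true, B=true, C=true} (D, E, F) contributes 4 new; branch {A=true, B=true, C=true} (D, E, F) contributes 0 new; branch {A=true, B=true, D=true} (C, E, F) contributes 2 new; branch {A=true, C=true, F=true} (B, D, E) contributes 4 new; branch {A=true, B=true, C=true, F=true} (D, E) contributes 0 new; branch {A=true, D=true, F=true} (B, C, E) contributes 2 new. Total: 28.

28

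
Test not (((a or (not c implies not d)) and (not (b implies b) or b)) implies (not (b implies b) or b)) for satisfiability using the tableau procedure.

Unsatisfiable

Initial set: {not (((a or (not c implies not d)) and (not (b implies b) or b)) implies (not (b implies b) or b))}.
not (((a or (not c implies not d)) and (not (b implies b) or b)) implies (not (b implies b) or b)): α-rule — add ((a or (not c implies not d)) and (not (b implies b) or b)), not (not (b implies b) or b).
((a or (not c implies not d)) and (not (b implies b) or b)): α-rule — add (a or (not c implies not d)), (not (b implies b) or b).
not (not (b implies b) or b): α-rule — add not not (b implies b), not b.
(a or (not c implies not d)): β-rule — branch into a  //  (not c implies not d).
  branch 1 (add a):
    (not (b implies b) or b): β-rule — branch into not (b implies b)  //  b.
      branch 1.1 (add not (b implies b)):
        not (b implies b): α-rule — add b, not b.
        × closes — contains both b and not b.
      branch 1.2 (add b):
        × closes — contains both b and not b.
  branch 2 (add (not c implies not d)):
    (not (b implies b) or b): β-rule — branch into not (b implies b)  //  b.
      branch 2.1 (add not (b implies b)):
        not (b implies b): α-rule — add b, not b.
        × closes — contains both b and not b.
      branch 2.2 (add b):
        × closes — contains both b and not b.
All 4 branches close.
Every branch closed; the formula is unsatisfiable.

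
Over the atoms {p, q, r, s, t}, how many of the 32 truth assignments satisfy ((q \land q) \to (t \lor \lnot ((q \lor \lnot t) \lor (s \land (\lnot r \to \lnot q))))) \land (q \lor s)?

16

Initial set: {(((q \land q) \to (t \lor \lnot ((q \lor \lnot t) \lor (s \land (\lnot r \to \lnot q))))) \land (q \lor s))}.
(((q \land q) \to (t \lor \lnot ((q \lor \lnot t) \lor (s \land (\lnot r \to \lnot q))))) \land (q \lor s)): α-rule — add ((q \land q) \to (t \lor \lnot ((q \lor \lnot t) \lor (s \land (\lnot r \to \lnot q))))), (q \lor s).
((q \land q) \to (t \lor \lnot ((q \lor \lnot t) \lor (s \land (\lnot r \to \lnot q))))): β-rule — branch into \lnot (q \land q)  //  (t \lor \lnot ((q \lor \lnot t) \lor (s \land (\lnot r \to \lnot q)))).
  branch 1 (add \lnot (q \land q)):
    (q \lor s): β-rule — branch into q  //  s.
      branch 1.1 (add q):
        \lnot (q \land q): β-rule — branch into \lnot q  //  \lnot q.
          branch 1.1.1 (add \lnot q):
            × closes — contains both q and \lnot q.
          branch 1.1.2 (add \lnot q):
            × closes — contains both q and \lnot q.
      branch 1.2 (add s):
        \lnot (q \land q): β-rule — branch into \lnot q  //  \lnot q.
          branch 1.2.1 (add \lnot q):
            ○ open, literals {q=false, s=true}.
          branch 1.2.2 (add \lnot q):
            ○ open, literals {q=false, s=true}.
  branch 2 (add (t \lor \lnot ((q \lor \lnot t) \lor (s \land (\lnot r \to \lnot q))))):
    (q \lor s): β-rule — branch into q  //  s.
      branch 2.1 (add q):
        (t \lor \lnot ((q \lor \lnot t) \lor (s \land (\lnot r \to \lnot q)))): β-rule — branch into t  //  \lnot ((q \lor \lnot t) \lor (s \land (\lnot r \to \lnot q))).
          branch 2.1.1 (add t):
            ○ open, literals {q=true, t=true}.
          branch 2.1.2 (add \lnot ((q \lor \lnot t) \lor (s \land (\lnot r \to \lnot q)))):
            \lnot ((q \lor \lnot t) \lor (s \land (\lnot r \to \lnot q))): α-rule — add \lnot (q \lor \lnot t), \lnot (s \land (\lnot r \to \lnot q)).
            \lnot (q \lor \lnot t): α-rule — add \lnot q, \lnot \lnot t.
            × closes — contains both q and \lnot q.
      branch 2.2 (add s):
        (t \lor \lnot ((q \lor \lnot t) \lor (s \land (\lnot r \to \lnot q)))): β-rule — branch into t  //  \lnot ((q \lor \lnot t) \lor (s \land (\lnot r \to \lnot q))).
          branch 2.2.1 (add t):
            ○ open, literals {s=true, t=true}.
          branch 2.2.2 (add \lnot ((q \lor \lnot t) \lor (s \land (\lnot r \to \lnot q)))):
            \lnot ((q \lor \lnot t) \lor (s \land (\lnot r \to \lnot q))): α-rule — add \lnot (q \lor \lnot t), \lnot (s \land (\lnot r \to \lnot q)).
            \lnot (q \lor \lnot t): α-rule — add \lnot q, \lnot \lnot t.
            \lnot (s \land (\lnot r \to \lnot q)): β-rule — branch into \lnot s  //  \lnot (\lnot r \to \lnot q).
              branch 2.2.2.1 (add \lnot s):
                × closes — contains both s and \lnot s.
              branch 2.2.2.2 (add \lnot (\lnot r \to \lnot q)):
                \lnot (\lnot r \to \lnot q): α-rule — add \lnot r, \lnot \lnot q.
                × closes — contains both q and \lnot q.
5 branches closed, 4 open.
Each open branch fixes some atoms; the unmentioned ones are free. Counting distinct full assignments: branch {q=false, s=true} (p, r, t) contributes 8 new; branch {q=false, s=true} (p, r, t) contributes 0 new; branch {q=true, t=true} (p, r, s) contributes 8 new; branch {s=true, t=true} (p, q, r) contributes 0 new. Total: 16.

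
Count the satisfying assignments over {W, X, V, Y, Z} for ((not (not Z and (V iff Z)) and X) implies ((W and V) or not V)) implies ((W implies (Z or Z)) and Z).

Initial set: {(((not (not Z and (V iff Z)) and X) implies ((W and V) or not V)) implies ((W implies (Z or Z)) and Z))}.
(((not (not Z and (V iff Z)) and X) implies ((W and V) or not V)) implies ((W implies (Z or Z)) and Z)): β-rule — branch into not ((not (not Z and (V iff Z)) and X) implies ((W and V) or not V))  //  ((W implies (Z or Z)) and Z).
  branch 1 (add not ((not (not Z and (V iff Z)) and X) implies ((W and V) or not V))):
    not ((not (not Z and (V iff Z)) and X) implies ((W and V) or not V)): α-rule — add (not (not Z and (V iff Z)) and X), not ((W and V) or not V).
    (not (not Z and (V iff Z)) and X): α-rule — add not (not Z and (V iff Z)), X.
    not ((W and V) or not V): α-rule — add not (W and V), not not V.
    not (not Z and (V iff Z)): β-rule — branch into not not Z  //  not (V iff Z).
      branch 1.1 (add not not Z):
        not (W and V): β-rule — branch into not W  //  not V.
          branch 1.1.1 (add not W):
            ○ open, literals {V=T, W=F, X=T, Z=T}.
          branch 1.1.2 (add not V):
            × closes — contains both V and not V.
      branch 1.2 (add not (V iff Z)):
        not (W and V): β-rule — branch into not W  //  not V.
          branch 1.2.1 (add not W):
            not (V iff Z): β-rule — branch into V, not Z  //  not V, Z.
              branch 1.2.1.1 (add V, not Z):
                ○ open, literals {V=T, W=F, X=T, Z=F}.
              branch 1.2.1.2 (add not V, Z):
                × closes — contains both V and not V.
          branch 1.2.2 (add not V):
            × closes — contains both V and not V.
  branch 2 (add ((W implies (Z or Z)) and Z)):
    ((W implies (Z or Z)) and Z): α-rule — add (W implies (Z or Z)), Z.
    (W implies (Z or Z)): β-rule — branch into not W  //  (Z or Z).
      branch 2.1 (add not W):
        ○ open, literals {W=F, Z=T}.
      branch 2.2 (add (Z or Z)):
        (Z or Z): β-rule — branch into Z  //  Z.
          branch 2.2.1 (add Z):
            ○ open, literals {Z=T}.
          branch 2.2.2 (add Z):
            ○ open, literals {Z=T}.
3 branches closed, 5 open.
Each open branch fixes some atoms; the unmentioned ones are free. Counting distinct full assignments: branch {V=T, W=F, X=T, Z=T} (Y) contributes 2 new; branch {V=T, W=F, X=T, Z=F} (Y) contributes 2 new; branch {W=F, Z=T} (X, V, Y) contributes 6 new; branch {Z=T} (W, X, V, Y) contributes 8 new; branch {Z=T} (W, X, V, Y) contributes 0 new. Total: 18.

18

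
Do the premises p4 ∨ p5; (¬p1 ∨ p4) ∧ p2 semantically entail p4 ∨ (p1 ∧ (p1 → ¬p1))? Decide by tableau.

No

Initial set: {T (p4 ∨ p5); T ((¬p1 ∨ p4) ∧ p2); F (p4 ∨ (p1 ∧ (p1 → ¬p1)))}.
T ((¬p1 ∨ p4) ∧ p2): α-rule — add T (¬p1 ∨ p4), T p2.
F (p4 ∨ (p1 ∧ (p1 → ¬p1))): α-rule — add F p4, F (p1 ∧ (p1 → ¬p1)).
T (p4 ∨ p5): β-rule — branch into T p4  //  T p5.
  branch 1 (add T p4):
    × closes — contains both p4 and ¬p4.
  branch 2 (add T p5):
    T (¬p1 ∨ p4): β-rule — branch into T ¬p1  //  T p4.
      branch 2.1 (add T ¬p1):
        F (p1 ∧ (p1 → ¬p1)): β-rule — branch into F p1  //  F (p1 → ¬p1).
          branch 2.1.1 (add F p1):
            ○ open, literals {p1=0, p2=1, p4=0, p5=1}.
          branch 2.1.2 (add F (p1 → ¬p1)):
            F (p1 → ¬p1): α-rule — add T p1, F ¬p1.
            × closes — contains both p1 and ¬p1.
      branch 2.2 (add T p4):
        × closes — contains both p4 and ¬p4.
3 branches closed, 1 open.
An open branch gives a countermodel: p1=0, p2=1, p4=0, p5=1 (unmentioned atoms arbitrary); the premises hold there but the conclusion fails.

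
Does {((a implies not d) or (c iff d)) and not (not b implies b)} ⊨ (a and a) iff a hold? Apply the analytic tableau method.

Yes

Initial set: {(((a implies not d) or (c iff d)) and not (not b implies b)); not ((a and a) iff a)}.
(((a implies not d) or (c iff d)) and not (not b implies b)): α-rule — add ((a implies not d) or (c iff d)), not (not b implies b).
not (not b implies b): α-rule — add not b, not b.
not ((a and a) iff a): β-rule — branch into (a and a), not a  //  not (a and a), a.
  branch 1 (add (a and a), not a):
    (a and a): α-rule — add a, a.
    × closes — contains both a and not a.
  branch 2 (add not (a and a), a):
    ((a implies not d) or (c iff d)): β-rule — branch into (a implies not d)  //  (c iff d).
      branch 2.1 (add (a implies not d)):
        not (a and a): β-rule — branch into not a  //  not a.
          branch 2.1.1 (add not a):
            × closes — contains both a and not a.
          branch 2.1.2 (add not a):
            × closes — contains both a and not a.
      branch 2.2 (add (c iff d)):
        not (a and a): β-rule — branch into not a  //  not a.
          branch 2.2.1 (add not a):
            × closes — contains both a and not a.
          branch 2.2.2 (add not a):
            × closes — contains both a and not a.
All 5 branches close.
Every branch closed, so the premises entail the conclusion.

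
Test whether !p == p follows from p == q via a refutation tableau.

No

Initial set: {(p == q); !(!p == p)}.
(p == q): β-rule — branch into p, q  //  !p, !q.
  branch 1 (add p, q):
    !(!p == p): β-rule — branch into !p, !p  //  !!p, p.
      branch 1.1 (add !p, !p):
        × closes — contains both p and !p.
      branch 1.2 (add !!p, p):
        ○ open, literals {p=true, q=true}.
  branch 2 (add !p, !q):
    !(!p == p): β-rule — branch into !p, !p  //  !!p, p.
      branch 2.1 (add !p, !p):
        ○ open, literals {p=false, q=false}.
      branch 2.2 (add !!p, p):
        × closes — contains both p and !p.
2 branches closed, 2 open.
An open branch gives a countermodel: p=true, q=true (unmentioned atoms arbitrary); the premises hold there but the conclusion fails.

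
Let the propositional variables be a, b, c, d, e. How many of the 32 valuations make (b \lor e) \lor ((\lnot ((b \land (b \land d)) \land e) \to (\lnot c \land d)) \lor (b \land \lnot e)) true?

26

Initial set: {((b \lor e) \lor ((\lnot ((b \land (b \land d)) \land e) \to (\lnot c \land d)) \lor (b \land \lnot e)))}.
((b \lor e) \lor ((\lnot ((b \land (b \land d)) \land e) \to (\lnot c \land d)) \lor (b \land \lnot e))): β-rule — branch into (b \lor e)  //  ((\lnot ((b \land (b \land d)) \land e) \to (\lnot c \land d)) \lor (b \land \lnot e)).
  branch 1 (add (b \lor e)):
    (b \lor e): β-rule — branch into b  //  e.
      branch 1.1 (add b):
        ○ open, literals {b=T}.
      branch 1.2 (add e):
        ○ open, literals {e=T}.
  branch 2 (add ((\lnot ((b \land (b \land d)) \land e) \to (\lnot c \land d)) \lor (b \land \lnot e))):
    ((\lnot ((b \land (b \land d)) \land e) \to (\lnot c \land d)) \lor (b \land \lnot e)): β-rule — branch into (\lnot ((b \land (b \land d)) \land e) \to (\lnot c \land d))  //  (b \land \lnot e).
      branch 2.1 (add (\lnot ((b \land (b \land d)) \land e) \to (\lnot c \land d))):
        (\lnot ((b \land (b \land d)) \land e) \to (\lnot c \land d)): β-rule — branch into \lnot \lnot ((b \land (b \land d)) \land e)  //  (\lnot c \land d).
          branch 2.1.1 (add \lnot \lnot ((b \land (b \land d)) \land e)):
            \lnot \lnot ((b \land (b \land d)) \land e): α-rule — add (b \land (b \land d)), e.
            (b \land (b \land d)): α-rule — add b, (b \land d).
            (b \land d): α-rule — add b, d.
            ○ open, literals {b=T, d=T, e=T}.
          branch 2.1.2 (add (\lnot c \land d)):
            (\lnot c \land d): α-rule — add \lnot c, d.
            ○ open, literals {c=F, d=T}.
      branch 2.2 (add (b \land \lnot e)):
        (b \land \lnot e): α-rule — add b, \lnot e.
        ○ open, literals {b=T, e=F}.
0 branches closed, 5 open.
Each open branch fixes some atoms; the unmentioned ones are free. Counting distinct full assignments: branch {b=T} (a, c, d, e) contributes 16 new; branch {e=T} (a, b, c, d) contributes 8 new; branch {b=T, d=T, e=T} (a, c) contributes 0 new; branch {c=F, d=T} (a, b, e) contributes 2 new; branch {b=T, e=F} (a, c, d) contributes 0 new. Total: 26.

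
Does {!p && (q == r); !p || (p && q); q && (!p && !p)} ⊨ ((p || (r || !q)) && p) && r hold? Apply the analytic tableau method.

Initial set: {(!p && (q == r)); (!p || (p && q)); (q && (!p && !p)); !(((p || (r || !q)) && p) && r)}.
(!p && (q == r)): α-rule — add !p, (q == r).
(q && (!p && !p)): α-rule — add q, (!p && !p).
(!p && !p): α-rule — add !p, !p.
(!p || (p && q)): β-rule — branch into !p  //  (p && q).
  branch 1 (add !p):
    !(((p || (r || !q)) && p) && r): β-rule — branch into !((p || (r || !q)) && p)  //  !r.
      branch 1.1 (add !((p || (r || !q)) && p)):
        (q == r): β-rule — branch into q, r  //  !q, !r.
          branch 1.1.1 (add q, r):
            !((p || (r || !q)) && p): β-rule — branch into !(p || (r || !q))  //  !p.
              branch 1.1.1.1 (add !(p || (r || !q))):
                !(p || (r || !q)): α-rule — add !p, !(r || !q).
                !(r || !q): α-rule — add !r, !!q.
                × closes — contains both r and !r.
              branch 1.1.1.2 (add !p):
                ○ open, literals {p=0, q=1, r=1}.
          branch 1.1.2 (add !q, !r):
            × closes — contains both q and !q.
      branch 1.2 (add !r):
        (q == r): β-rule — branch into q, r  //  !q, !r.
          branch 1.2.1 (add q, r):
            × closes — contains both r and !r.
          branch 1.2.2 (add !q, !r):
            × closes — contains both q and !q.
  branch 2 (add (p && q)):
    (p && q): α-rule — add p, q.
    × closes — contains both p and !p.
5 branches closed, 1 open.
An open branch gives a countermodel: p=0, q=1, r=1 (unmentioned atoms arbitrary); the premises hold there but the conclusion fails.

No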